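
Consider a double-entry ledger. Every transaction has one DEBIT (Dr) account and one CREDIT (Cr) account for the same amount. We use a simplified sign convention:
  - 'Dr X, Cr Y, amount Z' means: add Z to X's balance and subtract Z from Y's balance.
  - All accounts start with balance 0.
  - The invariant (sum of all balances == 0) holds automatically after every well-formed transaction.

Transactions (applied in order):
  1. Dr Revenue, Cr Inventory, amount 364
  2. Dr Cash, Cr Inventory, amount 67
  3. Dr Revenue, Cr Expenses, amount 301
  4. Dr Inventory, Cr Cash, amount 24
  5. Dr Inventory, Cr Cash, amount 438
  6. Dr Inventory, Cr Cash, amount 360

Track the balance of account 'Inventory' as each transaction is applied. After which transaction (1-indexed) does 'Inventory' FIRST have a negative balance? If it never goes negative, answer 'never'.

After txn 1: Inventory=-364

Answer: 1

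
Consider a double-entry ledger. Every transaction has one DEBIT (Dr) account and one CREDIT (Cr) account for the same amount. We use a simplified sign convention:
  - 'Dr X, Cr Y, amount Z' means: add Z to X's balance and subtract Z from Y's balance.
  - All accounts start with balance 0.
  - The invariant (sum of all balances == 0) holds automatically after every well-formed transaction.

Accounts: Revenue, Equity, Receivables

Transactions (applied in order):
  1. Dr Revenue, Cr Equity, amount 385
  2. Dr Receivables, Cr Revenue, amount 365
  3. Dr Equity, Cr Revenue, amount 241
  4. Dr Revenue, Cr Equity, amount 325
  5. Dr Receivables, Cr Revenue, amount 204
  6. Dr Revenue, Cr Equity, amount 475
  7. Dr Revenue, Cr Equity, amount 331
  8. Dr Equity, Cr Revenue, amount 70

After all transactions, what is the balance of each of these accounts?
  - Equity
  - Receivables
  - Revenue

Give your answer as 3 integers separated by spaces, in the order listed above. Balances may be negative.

Answer: -1205 569 636

Derivation:
After txn 1 (Dr Revenue, Cr Equity, amount 385): Equity=-385 Revenue=385
After txn 2 (Dr Receivables, Cr Revenue, amount 365): Equity=-385 Receivables=365 Revenue=20
After txn 3 (Dr Equity, Cr Revenue, amount 241): Equity=-144 Receivables=365 Revenue=-221
After txn 4 (Dr Revenue, Cr Equity, amount 325): Equity=-469 Receivables=365 Revenue=104
After txn 5 (Dr Receivables, Cr Revenue, amount 204): Equity=-469 Receivables=569 Revenue=-100
After txn 6 (Dr Revenue, Cr Equity, amount 475): Equity=-944 Receivables=569 Revenue=375
After txn 7 (Dr Revenue, Cr Equity, amount 331): Equity=-1275 Receivables=569 Revenue=706
After txn 8 (Dr Equity, Cr Revenue, amount 70): Equity=-1205 Receivables=569 Revenue=636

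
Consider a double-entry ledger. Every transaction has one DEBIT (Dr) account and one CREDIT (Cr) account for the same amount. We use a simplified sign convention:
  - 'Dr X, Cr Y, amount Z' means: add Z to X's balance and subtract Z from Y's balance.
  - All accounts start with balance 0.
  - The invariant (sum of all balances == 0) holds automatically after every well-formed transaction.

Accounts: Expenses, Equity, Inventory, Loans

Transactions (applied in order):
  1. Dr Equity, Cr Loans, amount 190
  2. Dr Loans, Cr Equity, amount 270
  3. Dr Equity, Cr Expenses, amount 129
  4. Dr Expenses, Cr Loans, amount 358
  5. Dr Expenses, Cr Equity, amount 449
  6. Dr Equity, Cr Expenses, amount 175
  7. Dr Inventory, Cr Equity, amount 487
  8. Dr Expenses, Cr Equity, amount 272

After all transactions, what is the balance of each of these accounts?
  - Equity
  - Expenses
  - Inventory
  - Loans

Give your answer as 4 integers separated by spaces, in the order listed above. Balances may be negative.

Answer: -984 775 487 -278

Derivation:
After txn 1 (Dr Equity, Cr Loans, amount 190): Equity=190 Loans=-190
After txn 2 (Dr Loans, Cr Equity, amount 270): Equity=-80 Loans=80
After txn 3 (Dr Equity, Cr Expenses, amount 129): Equity=49 Expenses=-129 Loans=80
After txn 4 (Dr Expenses, Cr Loans, amount 358): Equity=49 Expenses=229 Loans=-278
After txn 5 (Dr Expenses, Cr Equity, amount 449): Equity=-400 Expenses=678 Loans=-278
After txn 6 (Dr Equity, Cr Expenses, amount 175): Equity=-225 Expenses=503 Loans=-278
After txn 7 (Dr Inventory, Cr Equity, amount 487): Equity=-712 Expenses=503 Inventory=487 Loans=-278
After txn 8 (Dr Expenses, Cr Equity, amount 272): Equity=-984 Expenses=775 Inventory=487 Loans=-278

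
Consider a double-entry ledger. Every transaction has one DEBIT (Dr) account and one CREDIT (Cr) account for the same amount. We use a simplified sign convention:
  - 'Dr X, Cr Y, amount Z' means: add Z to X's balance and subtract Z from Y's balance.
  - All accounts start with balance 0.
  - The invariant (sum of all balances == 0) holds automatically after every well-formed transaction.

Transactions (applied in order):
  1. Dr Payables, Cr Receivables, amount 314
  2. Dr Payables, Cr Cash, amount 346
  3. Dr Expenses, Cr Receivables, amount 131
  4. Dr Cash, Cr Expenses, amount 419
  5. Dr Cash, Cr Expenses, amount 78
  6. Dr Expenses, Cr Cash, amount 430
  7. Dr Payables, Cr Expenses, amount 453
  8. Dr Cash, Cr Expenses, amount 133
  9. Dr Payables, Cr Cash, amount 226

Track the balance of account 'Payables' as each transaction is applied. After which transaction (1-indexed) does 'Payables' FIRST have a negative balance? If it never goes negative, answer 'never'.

After txn 1: Payables=314
After txn 2: Payables=660
After txn 3: Payables=660
After txn 4: Payables=660
After txn 5: Payables=660
After txn 6: Payables=660
After txn 7: Payables=1113
After txn 8: Payables=1113
After txn 9: Payables=1339

Answer: never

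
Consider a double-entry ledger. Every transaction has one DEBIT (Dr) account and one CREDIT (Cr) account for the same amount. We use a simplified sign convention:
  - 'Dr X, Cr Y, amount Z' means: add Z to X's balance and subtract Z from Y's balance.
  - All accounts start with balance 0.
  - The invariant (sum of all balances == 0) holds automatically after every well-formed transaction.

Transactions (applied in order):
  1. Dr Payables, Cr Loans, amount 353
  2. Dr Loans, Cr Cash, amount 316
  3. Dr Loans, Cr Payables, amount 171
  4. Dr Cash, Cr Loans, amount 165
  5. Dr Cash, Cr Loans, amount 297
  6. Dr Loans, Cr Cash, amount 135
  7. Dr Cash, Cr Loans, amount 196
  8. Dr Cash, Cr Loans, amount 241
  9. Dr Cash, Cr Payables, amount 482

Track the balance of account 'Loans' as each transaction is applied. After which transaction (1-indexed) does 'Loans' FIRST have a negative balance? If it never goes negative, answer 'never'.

After txn 1: Loans=-353

Answer: 1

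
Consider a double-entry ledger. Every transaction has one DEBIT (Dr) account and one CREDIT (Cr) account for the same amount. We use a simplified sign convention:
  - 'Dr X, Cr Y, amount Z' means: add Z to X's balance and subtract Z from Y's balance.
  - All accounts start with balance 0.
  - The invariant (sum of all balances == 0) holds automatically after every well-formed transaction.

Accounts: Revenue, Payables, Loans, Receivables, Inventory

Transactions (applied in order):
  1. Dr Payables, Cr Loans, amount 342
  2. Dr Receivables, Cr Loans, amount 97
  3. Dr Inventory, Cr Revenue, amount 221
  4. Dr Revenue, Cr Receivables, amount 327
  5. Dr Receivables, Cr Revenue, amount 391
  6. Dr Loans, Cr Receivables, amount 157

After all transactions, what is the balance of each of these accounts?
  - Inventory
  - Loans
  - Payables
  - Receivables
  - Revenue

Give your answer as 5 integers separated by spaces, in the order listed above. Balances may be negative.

After txn 1 (Dr Payables, Cr Loans, amount 342): Loans=-342 Payables=342
After txn 2 (Dr Receivables, Cr Loans, amount 97): Loans=-439 Payables=342 Receivables=97
After txn 3 (Dr Inventory, Cr Revenue, amount 221): Inventory=221 Loans=-439 Payables=342 Receivables=97 Revenue=-221
After txn 4 (Dr Revenue, Cr Receivables, amount 327): Inventory=221 Loans=-439 Payables=342 Receivables=-230 Revenue=106
After txn 5 (Dr Receivables, Cr Revenue, amount 391): Inventory=221 Loans=-439 Payables=342 Receivables=161 Revenue=-285
After txn 6 (Dr Loans, Cr Receivables, amount 157): Inventory=221 Loans=-282 Payables=342 Receivables=4 Revenue=-285

Answer: 221 -282 342 4 -285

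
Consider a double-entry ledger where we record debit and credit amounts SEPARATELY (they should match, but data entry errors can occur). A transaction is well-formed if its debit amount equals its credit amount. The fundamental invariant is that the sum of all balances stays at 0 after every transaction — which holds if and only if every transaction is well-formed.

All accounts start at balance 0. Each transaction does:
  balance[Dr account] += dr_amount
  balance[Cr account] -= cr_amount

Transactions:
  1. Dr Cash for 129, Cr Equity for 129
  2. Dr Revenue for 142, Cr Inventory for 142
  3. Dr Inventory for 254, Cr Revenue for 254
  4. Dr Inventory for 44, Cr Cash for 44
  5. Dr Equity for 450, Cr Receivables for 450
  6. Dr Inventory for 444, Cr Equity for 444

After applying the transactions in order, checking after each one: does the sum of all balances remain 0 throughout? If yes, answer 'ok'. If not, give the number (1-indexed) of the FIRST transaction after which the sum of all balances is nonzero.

Answer: ok

Derivation:
After txn 1: dr=129 cr=129 sum_balances=0
After txn 2: dr=142 cr=142 sum_balances=0
After txn 3: dr=254 cr=254 sum_balances=0
After txn 4: dr=44 cr=44 sum_balances=0
After txn 5: dr=450 cr=450 sum_balances=0
After txn 6: dr=444 cr=444 sum_balances=0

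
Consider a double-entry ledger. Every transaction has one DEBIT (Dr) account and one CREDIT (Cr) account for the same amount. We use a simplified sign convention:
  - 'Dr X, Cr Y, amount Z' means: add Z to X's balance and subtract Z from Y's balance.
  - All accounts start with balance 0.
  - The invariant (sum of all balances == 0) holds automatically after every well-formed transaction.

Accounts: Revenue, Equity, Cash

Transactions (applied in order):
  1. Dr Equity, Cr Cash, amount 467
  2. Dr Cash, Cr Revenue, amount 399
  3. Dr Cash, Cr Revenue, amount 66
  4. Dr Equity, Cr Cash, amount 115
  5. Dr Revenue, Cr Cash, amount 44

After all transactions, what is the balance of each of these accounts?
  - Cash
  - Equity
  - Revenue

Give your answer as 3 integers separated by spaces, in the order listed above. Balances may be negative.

After txn 1 (Dr Equity, Cr Cash, amount 467): Cash=-467 Equity=467
After txn 2 (Dr Cash, Cr Revenue, amount 399): Cash=-68 Equity=467 Revenue=-399
After txn 3 (Dr Cash, Cr Revenue, amount 66): Cash=-2 Equity=467 Revenue=-465
After txn 4 (Dr Equity, Cr Cash, amount 115): Cash=-117 Equity=582 Revenue=-465
After txn 5 (Dr Revenue, Cr Cash, amount 44): Cash=-161 Equity=582 Revenue=-421

Answer: -161 582 -421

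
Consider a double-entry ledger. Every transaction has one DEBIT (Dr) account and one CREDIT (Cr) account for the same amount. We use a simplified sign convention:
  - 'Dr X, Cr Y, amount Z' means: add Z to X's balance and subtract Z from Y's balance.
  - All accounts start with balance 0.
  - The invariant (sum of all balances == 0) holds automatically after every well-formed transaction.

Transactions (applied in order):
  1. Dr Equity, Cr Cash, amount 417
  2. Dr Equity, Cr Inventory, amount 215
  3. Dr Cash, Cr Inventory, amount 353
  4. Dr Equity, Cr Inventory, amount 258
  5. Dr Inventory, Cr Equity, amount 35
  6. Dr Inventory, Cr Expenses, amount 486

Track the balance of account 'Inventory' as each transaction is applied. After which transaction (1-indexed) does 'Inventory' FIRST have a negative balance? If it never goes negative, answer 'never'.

Answer: 2

Derivation:
After txn 1: Inventory=0
After txn 2: Inventory=-215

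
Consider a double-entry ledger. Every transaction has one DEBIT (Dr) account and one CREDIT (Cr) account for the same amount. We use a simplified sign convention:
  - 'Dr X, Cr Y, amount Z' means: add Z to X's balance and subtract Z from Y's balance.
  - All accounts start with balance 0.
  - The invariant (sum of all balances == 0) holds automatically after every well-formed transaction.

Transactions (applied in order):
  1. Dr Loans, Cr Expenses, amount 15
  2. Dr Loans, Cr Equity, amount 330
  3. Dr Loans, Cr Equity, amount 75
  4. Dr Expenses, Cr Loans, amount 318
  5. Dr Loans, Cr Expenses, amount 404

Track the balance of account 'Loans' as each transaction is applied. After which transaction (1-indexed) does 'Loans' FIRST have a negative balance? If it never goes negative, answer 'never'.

Answer: never

Derivation:
After txn 1: Loans=15
After txn 2: Loans=345
After txn 3: Loans=420
After txn 4: Loans=102
After txn 5: Loans=506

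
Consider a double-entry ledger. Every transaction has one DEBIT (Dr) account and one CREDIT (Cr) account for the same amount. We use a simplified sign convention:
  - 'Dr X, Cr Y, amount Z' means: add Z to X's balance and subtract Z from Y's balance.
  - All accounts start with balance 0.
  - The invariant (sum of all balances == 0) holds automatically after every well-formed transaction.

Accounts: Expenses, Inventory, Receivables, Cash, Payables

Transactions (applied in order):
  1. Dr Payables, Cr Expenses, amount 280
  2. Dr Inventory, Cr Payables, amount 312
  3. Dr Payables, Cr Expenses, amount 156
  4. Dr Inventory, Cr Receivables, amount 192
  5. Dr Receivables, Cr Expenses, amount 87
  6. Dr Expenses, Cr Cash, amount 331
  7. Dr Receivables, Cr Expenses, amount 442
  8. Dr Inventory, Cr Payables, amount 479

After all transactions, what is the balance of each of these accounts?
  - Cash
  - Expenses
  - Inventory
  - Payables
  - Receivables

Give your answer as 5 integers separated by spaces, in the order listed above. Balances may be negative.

Answer: -331 -634 983 -355 337

Derivation:
After txn 1 (Dr Payables, Cr Expenses, amount 280): Expenses=-280 Payables=280
After txn 2 (Dr Inventory, Cr Payables, amount 312): Expenses=-280 Inventory=312 Payables=-32
After txn 3 (Dr Payables, Cr Expenses, amount 156): Expenses=-436 Inventory=312 Payables=124
After txn 4 (Dr Inventory, Cr Receivables, amount 192): Expenses=-436 Inventory=504 Payables=124 Receivables=-192
After txn 5 (Dr Receivables, Cr Expenses, amount 87): Expenses=-523 Inventory=504 Payables=124 Receivables=-105
After txn 6 (Dr Expenses, Cr Cash, amount 331): Cash=-331 Expenses=-192 Inventory=504 Payables=124 Receivables=-105
After txn 7 (Dr Receivables, Cr Expenses, amount 442): Cash=-331 Expenses=-634 Inventory=504 Payables=124 Receivables=337
After txn 8 (Dr Inventory, Cr Payables, amount 479): Cash=-331 Expenses=-634 Inventory=983 Payables=-355 Receivables=337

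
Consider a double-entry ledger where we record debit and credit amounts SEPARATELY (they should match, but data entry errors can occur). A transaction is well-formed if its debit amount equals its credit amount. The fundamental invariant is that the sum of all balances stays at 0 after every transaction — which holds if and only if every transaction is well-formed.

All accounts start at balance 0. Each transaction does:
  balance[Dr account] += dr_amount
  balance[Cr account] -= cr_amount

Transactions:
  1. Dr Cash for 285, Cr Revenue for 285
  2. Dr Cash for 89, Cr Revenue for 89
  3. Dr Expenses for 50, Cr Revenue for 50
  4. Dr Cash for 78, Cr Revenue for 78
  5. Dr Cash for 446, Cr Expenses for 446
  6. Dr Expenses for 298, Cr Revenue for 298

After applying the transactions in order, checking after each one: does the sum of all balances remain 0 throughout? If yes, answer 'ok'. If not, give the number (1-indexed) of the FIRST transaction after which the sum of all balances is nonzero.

After txn 1: dr=285 cr=285 sum_balances=0
After txn 2: dr=89 cr=89 sum_balances=0
After txn 3: dr=50 cr=50 sum_balances=0
After txn 4: dr=78 cr=78 sum_balances=0
After txn 5: dr=446 cr=446 sum_balances=0
After txn 6: dr=298 cr=298 sum_balances=0

Answer: ok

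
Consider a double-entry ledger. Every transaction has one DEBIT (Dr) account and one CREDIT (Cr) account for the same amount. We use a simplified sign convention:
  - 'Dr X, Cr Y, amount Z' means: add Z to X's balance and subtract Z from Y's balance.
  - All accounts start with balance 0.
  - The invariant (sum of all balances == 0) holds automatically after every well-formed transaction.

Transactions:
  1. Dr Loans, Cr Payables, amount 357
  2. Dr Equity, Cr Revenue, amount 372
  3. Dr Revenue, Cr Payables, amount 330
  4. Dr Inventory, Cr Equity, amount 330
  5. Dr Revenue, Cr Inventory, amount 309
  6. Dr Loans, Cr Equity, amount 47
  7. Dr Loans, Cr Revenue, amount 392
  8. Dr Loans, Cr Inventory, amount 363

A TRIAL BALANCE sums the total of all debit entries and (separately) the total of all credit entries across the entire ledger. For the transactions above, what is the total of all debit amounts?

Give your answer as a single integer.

Answer: 2500

Derivation:
Txn 1: debit+=357
Txn 2: debit+=372
Txn 3: debit+=330
Txn 4: debit+=330
Txn 5: debit+=309
Txn 6: debit+=47
Txn 7: debit+=392
Txn 8: debit+=363
Total debits = 2500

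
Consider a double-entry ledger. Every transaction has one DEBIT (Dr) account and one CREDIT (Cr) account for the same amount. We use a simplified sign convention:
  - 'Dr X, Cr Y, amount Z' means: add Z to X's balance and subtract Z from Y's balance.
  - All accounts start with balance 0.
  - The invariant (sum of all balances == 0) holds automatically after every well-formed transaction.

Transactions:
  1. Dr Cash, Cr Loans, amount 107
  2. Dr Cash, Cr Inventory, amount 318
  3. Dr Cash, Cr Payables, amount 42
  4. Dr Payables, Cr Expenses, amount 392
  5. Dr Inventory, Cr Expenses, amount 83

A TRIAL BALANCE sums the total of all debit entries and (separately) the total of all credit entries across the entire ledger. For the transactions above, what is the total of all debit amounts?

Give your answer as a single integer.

Answer: 942

Derivation:
Txn 1: debit+=107
Txn 2: debit+=318
Txn 3: debit+=42
Txn 4: debit+=392
Txn 5: debit+=83
Total debits = 942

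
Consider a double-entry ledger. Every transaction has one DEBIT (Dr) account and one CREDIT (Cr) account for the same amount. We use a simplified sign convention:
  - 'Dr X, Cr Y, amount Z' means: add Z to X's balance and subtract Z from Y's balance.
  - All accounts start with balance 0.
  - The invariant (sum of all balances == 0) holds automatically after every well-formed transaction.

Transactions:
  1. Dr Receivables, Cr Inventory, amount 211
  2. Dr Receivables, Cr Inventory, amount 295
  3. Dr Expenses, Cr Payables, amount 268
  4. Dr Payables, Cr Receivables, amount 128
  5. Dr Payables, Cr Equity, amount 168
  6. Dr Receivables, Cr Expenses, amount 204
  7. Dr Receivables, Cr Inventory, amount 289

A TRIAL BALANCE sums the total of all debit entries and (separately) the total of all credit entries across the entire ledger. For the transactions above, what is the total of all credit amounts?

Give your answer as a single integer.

Answer: 1563

Derivation:
Txn 1: credit+=211
Txn 2: credit+=295
Txn 3: credit+=268
Txn 4: credit+=128
Txn 5: credit+=168
Txn 6: credit+=204
Txn 7: credit+=289
Total credits = 1563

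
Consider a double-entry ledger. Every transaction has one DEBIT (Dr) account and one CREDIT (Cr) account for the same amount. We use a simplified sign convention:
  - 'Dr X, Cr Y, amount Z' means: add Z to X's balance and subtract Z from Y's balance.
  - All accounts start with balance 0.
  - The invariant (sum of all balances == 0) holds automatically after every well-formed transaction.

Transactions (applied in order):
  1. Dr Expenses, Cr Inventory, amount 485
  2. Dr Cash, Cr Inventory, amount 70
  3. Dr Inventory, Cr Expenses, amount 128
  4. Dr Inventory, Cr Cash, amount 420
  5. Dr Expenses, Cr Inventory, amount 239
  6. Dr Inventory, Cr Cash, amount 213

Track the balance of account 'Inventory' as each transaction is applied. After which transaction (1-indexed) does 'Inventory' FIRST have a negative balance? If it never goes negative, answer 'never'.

After txn 1: Inventory=-485

Answer: 1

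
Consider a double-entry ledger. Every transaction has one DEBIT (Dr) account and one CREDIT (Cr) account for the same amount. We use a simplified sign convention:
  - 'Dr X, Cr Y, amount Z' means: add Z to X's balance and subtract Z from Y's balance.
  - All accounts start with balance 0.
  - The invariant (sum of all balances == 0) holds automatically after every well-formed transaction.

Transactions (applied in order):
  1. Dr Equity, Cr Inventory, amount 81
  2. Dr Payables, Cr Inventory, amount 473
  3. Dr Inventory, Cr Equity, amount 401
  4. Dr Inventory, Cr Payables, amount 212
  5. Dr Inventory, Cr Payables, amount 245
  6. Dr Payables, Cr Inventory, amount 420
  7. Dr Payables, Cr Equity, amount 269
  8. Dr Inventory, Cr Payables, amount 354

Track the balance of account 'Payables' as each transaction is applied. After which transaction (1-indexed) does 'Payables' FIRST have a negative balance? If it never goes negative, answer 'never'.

After txn 1: Payables=0
After txn 2: Payables=473
After txn 3: Payables=473
After txn 4: Payables=261
After txn 5: Payables=16
After txn 6: Payables=436
After txn 7: Payables=705
After txn 8: Payables=351

Answer: never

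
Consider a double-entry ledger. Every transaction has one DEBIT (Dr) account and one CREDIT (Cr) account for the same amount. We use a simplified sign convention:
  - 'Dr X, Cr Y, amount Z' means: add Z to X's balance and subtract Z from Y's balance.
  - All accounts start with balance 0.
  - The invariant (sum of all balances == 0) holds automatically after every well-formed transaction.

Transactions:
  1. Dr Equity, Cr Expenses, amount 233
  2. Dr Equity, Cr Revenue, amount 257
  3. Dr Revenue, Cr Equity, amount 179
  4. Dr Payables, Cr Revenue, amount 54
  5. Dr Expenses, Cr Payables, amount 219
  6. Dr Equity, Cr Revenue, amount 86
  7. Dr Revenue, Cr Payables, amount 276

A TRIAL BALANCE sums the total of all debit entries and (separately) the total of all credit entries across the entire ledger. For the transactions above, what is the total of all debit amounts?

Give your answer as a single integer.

Answer: 1304

Derivation:
Txn 1: debit+=233
Txn 2: debit+=257
Txn 3: debit+=179
Txn 4: debit+=54
Txn 5: debit+=219
Txn 6: debit+=86
Txn 7: debit+=276
Total debits = 1304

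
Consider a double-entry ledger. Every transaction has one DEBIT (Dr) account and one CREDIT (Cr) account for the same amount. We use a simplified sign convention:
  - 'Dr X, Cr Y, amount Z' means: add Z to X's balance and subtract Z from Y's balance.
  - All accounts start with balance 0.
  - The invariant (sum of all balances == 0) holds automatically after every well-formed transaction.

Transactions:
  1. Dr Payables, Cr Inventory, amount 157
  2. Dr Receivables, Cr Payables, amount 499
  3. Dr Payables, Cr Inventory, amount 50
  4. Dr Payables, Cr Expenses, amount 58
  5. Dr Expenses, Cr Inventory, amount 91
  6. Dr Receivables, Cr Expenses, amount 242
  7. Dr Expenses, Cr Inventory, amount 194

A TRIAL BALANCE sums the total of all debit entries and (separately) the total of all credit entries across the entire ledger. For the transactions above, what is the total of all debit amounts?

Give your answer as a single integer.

Answer: 1291

Derivation:
Txn 1: debit+=157
Txn 2: debit+=499
Txn 3: debit+=50
Txn 4: debit+=58
Txn 5: debit+=91
Txn 6: debit+=242
Txn 7: debit+=194
Total debits = 1291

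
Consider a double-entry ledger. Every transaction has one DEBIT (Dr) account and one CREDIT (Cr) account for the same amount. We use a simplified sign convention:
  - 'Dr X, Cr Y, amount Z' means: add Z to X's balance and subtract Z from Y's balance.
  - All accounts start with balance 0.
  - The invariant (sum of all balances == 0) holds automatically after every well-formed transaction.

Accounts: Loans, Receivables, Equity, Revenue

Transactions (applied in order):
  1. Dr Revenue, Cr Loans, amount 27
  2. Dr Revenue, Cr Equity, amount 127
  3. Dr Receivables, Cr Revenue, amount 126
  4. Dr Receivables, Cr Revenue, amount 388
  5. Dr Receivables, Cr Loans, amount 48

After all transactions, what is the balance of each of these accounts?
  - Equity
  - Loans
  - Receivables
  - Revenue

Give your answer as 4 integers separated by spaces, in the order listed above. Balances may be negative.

Answer: -127 -75 562 -360

Derivation:
After txn 1 (Dr Revenue, Cr Loans, amount 27): Loans=-27 Revenue=27
After txn 2 (Dr Revenue, Cr Equity, amount 127): Equity=-127 Loans=-27 Revenue=154
After txn 3 (Dr Receivables, Cr Revenue, amount 126): Equity=-127 Loans=-27 Receivables=126 Revenue=28
After txn 4 (Dr Receivables, Cr Revenue, amount 388): Equity=-127 Loans=-27 Receivables=514 Revenue=-360
After txn 5 (Dr Receivables, Cr Loans, amount 48): Equity=-127 Loans=-75 Receivables=562 Revenue=-360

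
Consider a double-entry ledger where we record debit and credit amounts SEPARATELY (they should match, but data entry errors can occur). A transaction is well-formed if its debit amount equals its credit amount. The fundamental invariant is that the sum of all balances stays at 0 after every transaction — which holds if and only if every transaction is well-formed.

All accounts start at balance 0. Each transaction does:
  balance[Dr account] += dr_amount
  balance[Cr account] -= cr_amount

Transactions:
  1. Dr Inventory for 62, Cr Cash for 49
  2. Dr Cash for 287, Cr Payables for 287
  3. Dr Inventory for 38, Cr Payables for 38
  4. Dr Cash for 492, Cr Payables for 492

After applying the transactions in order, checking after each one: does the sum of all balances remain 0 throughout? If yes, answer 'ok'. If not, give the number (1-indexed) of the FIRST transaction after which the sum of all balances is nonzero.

Answer: 1

Derivation:
After txn 1: dr=62 cr=49 sum_balances=13
After txn 2: dr=287 cr=287 sum_balances=13
After txn 3: dr=38 cr=38 sum_balances=13
After txn 4: dr=492 cr=492 sum_balances=13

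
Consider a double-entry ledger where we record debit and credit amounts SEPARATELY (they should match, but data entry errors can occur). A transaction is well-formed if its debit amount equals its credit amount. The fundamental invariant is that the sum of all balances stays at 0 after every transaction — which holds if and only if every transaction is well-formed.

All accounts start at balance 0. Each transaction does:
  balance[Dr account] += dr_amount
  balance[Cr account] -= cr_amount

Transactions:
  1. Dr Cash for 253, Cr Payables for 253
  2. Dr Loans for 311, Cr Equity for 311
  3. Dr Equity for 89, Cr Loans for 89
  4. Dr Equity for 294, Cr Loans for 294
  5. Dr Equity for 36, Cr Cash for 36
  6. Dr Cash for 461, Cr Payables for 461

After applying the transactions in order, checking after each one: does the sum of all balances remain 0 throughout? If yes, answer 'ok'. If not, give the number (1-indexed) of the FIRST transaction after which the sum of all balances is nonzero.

After txn 1: dr=253 cr=253 sum_balances=0
After txn 2: dr=311 cr=311 sum_balances=0
After txn 3: dr=89 cr=89 sum_balances=0
After txn 4: dr=294 cr=294 sum_balances=0
After txn 5: dr=36 cr=36 sum_balances=0
After txn 6: dr=461 cr=461 sum_balances=0

Answer: ok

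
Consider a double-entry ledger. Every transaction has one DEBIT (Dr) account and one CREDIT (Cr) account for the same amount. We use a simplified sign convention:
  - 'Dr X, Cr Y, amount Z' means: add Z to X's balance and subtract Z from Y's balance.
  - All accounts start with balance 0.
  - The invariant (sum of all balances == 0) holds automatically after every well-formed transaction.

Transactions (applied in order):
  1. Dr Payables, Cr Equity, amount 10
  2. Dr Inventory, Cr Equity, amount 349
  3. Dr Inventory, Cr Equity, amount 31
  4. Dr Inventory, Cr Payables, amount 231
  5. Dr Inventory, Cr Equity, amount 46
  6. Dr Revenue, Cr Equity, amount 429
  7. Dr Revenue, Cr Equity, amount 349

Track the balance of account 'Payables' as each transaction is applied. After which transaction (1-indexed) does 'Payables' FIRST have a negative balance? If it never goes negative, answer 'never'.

After txn 1: Payables=10
After txn 2: Payables=10
After txn 3: Payables=10
After txn 4: Payables=-221

Answer: 4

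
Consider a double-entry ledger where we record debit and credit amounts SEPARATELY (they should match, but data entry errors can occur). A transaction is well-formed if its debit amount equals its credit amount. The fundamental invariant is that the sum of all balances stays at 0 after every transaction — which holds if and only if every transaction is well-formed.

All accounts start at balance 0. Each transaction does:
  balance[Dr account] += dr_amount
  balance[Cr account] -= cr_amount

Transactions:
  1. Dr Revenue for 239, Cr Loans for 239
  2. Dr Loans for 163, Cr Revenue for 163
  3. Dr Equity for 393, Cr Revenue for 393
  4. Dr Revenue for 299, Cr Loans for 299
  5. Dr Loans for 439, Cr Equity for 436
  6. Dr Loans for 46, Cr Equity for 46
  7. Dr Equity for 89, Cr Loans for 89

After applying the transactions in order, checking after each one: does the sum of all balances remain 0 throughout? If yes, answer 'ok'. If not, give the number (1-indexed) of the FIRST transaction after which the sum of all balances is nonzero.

Answer: 5

Derivation:
After txn 1: dr=239 cr=239 sum_balances=0
After txn 2: dr=163 cr=163 sum_balances=0
After txn 3: dr=393 cr=393 sum_balances=0
After txn 4: dr=299 cr=299 sum_balances=0
After txn 5: dr=439 cr=436 sum_balances=3
After txn 6: dr=46 cr=46 sum_balances=3
After txn 7: dr=89 cr=89 sum_balances=3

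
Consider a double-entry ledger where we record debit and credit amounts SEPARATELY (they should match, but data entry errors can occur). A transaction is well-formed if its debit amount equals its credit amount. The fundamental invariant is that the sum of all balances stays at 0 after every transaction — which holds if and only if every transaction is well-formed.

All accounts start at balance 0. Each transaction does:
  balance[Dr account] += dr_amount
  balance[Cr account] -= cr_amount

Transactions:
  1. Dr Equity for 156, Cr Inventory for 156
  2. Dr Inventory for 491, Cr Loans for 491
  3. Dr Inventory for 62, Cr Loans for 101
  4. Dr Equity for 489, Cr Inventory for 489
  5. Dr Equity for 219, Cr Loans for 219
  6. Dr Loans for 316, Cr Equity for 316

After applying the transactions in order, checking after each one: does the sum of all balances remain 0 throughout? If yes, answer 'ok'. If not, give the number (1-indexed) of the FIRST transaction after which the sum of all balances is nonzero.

Answer: 3

Derivation:
After txn 1: dr=156 cr=156 sum_balances=0
After txn 2: dr=491 cr=491 sum_balances=0
After txn 3: dr=62 cr=101 sum_balances=-39
After txn 4: dr=489 cr=489 sum_balances=-39
After txn 5: dr=219 cr=219 sum_balances=-39
After txn 6: dr=316 cr=316 sum_balances=-39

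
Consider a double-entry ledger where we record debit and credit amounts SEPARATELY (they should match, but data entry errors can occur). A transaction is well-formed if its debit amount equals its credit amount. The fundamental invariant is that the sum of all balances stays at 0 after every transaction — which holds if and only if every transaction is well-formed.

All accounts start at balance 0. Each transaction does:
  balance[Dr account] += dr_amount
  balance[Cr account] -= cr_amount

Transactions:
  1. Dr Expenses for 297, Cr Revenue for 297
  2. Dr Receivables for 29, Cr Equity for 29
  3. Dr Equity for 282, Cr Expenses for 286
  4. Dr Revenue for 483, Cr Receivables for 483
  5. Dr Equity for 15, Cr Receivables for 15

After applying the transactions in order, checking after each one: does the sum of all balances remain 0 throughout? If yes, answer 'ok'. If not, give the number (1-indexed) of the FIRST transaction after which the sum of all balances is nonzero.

After txn 1: dr=297 cr=297 sum_balances=0
After txn 2: dr=29 cr=29 sum_balances=0
After txn 3: dr=282 cr=286 sum_balances=-4
After txn 4: dr=483 cr=483 sum_balances=-4
After txn 5: dr=15 cr=15 sum_balances=-4

Answer: 3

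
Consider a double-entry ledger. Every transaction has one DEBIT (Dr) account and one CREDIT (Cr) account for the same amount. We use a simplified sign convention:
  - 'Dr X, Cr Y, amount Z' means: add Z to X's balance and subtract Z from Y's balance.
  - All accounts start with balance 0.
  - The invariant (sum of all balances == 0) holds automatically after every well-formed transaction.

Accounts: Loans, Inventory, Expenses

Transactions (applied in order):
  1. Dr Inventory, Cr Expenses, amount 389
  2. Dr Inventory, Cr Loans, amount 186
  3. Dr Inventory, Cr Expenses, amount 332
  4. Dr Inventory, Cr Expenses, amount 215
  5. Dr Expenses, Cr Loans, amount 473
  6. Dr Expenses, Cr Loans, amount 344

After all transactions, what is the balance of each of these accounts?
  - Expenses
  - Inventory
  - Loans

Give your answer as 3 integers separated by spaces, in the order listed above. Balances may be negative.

After txn 1 (Dr Inventory, Cr Expenses, amount 389): Expenses=-389 Inventory=389
After txn 2 (Dr Inventory, Cr Loans, amount 186): Expenses=-389 Inventory=575 Loans=-186
After txn 3 (Dr Inventory, Cr Expenses, amount 332): Expenses=-721 Inventory=907 Loans=-186
After txn 4 (Dr Inventory, Cr Expenses, amount 215): Expenses=-936 Inventory=1122 Loans=-186
After txn 5 (Dr Expenses, Cr Loans, amount 473): Expenses=-463 Inventory=1122 Loans=-659
After txn 6 (Dr Expenses, Cr Loans, amount 344): Expenses=-119 Inventory=1122 Loans=-1003

Answer: -119 1122 -1003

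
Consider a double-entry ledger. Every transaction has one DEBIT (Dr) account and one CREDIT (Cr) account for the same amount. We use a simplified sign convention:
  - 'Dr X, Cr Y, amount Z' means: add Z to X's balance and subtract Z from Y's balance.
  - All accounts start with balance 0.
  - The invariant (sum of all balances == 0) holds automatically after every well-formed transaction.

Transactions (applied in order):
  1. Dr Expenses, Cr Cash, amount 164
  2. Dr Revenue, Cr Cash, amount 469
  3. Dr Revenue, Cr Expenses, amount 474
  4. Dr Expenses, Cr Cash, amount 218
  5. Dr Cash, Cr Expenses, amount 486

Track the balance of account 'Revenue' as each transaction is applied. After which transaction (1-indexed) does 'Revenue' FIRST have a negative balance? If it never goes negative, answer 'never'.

Answer: never

Derivation:
After txn 1: Revenue=0
After txn 2: Revenue=469
After txn 3: Revenue=943
After txn 4: Revenue=943
After txn 5: Revenue=943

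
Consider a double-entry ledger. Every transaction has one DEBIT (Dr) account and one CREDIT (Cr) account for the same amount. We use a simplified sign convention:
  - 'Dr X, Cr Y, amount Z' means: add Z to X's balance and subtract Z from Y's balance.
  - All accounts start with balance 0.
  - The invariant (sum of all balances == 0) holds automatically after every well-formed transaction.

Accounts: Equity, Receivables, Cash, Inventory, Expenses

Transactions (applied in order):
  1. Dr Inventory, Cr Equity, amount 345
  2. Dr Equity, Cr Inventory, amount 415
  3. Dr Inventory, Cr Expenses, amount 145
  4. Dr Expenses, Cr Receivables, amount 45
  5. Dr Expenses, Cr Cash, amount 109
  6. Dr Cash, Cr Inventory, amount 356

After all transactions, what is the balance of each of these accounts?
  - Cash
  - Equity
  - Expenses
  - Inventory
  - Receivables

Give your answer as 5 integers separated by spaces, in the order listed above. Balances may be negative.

Answer: 247 70 9 -281 -45

Derivation:
After txn 1 (Dr Inventory, Cr Equity, amount 345): Equity=-345 Inventory=345
After txn 2 (Dr Equity, Cr Inventory, amount 415): Equity=70 Inventory=-70
After txn 3 (Dr Inventory, Cr Expenses, amount 145): Equity=70 Expenses=-145 Inventory=75
After txn 4 (Dr Expenses, Cr Receivables, amount 45): Equity=70 Expenses=-100 Inventory=75 Receivables=-45
After txn 5 (Dr Expenses, Cr Cash, amount 109): Cash=-109 Equity=70 Expenses=9 Inventory=75 Receivables=-45
After txn 6 (Dr Cash, Cr Inventory, amount 356): Cash=247 Equity=70 Expenses=9 Inventory=-281 Receivables=-45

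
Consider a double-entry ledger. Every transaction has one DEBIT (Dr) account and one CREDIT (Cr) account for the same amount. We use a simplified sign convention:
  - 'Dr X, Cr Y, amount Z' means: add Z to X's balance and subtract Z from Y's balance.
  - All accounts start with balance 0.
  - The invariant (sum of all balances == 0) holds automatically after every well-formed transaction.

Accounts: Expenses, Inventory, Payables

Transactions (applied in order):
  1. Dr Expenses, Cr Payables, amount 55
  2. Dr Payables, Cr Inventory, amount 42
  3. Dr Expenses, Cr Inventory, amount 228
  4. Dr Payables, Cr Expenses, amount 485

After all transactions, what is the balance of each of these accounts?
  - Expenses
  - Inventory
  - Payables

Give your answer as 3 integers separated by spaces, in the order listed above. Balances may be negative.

Answer: -202 -270 472

Derivation:
After txn 1 (Dr Expenses, Cr Payables, amount 55): Expenses=55 Payables=-55
After txn 2 (Dr Payables, Cr Inventory, amount 42): Expenses=55 Inventory=-42 Payables=-13
After txn 3 (Dr Expenses, Cr Inventory, amount 228): Expenses=283 Inventory=-270 Payables=-13
After txn 4 (Dr Payables, Cr Expenses, amount 485): Expenses=-202 Inventory=-270 Payables=472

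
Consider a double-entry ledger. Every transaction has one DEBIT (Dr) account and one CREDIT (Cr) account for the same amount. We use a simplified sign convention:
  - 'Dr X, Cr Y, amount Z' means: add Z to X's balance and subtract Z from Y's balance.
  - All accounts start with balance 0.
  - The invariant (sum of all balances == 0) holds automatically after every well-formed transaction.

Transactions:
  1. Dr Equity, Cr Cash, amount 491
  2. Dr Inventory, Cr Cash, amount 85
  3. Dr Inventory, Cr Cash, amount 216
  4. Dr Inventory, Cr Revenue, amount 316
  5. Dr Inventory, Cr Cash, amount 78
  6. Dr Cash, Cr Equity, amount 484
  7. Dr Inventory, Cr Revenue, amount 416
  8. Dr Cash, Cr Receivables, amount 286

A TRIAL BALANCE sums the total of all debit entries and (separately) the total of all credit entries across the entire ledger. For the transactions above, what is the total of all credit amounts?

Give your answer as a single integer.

Txn 1: credit+=491
Txn 2: credit+=85
Txn 3: credit+=216
Txn 4: credit+=316
Txn 5: credit+=78
Txn 6: credit+=484
Txn 7: credit+=416
Txn 8: credit+=286
Total credits = 2372

Answer: 2372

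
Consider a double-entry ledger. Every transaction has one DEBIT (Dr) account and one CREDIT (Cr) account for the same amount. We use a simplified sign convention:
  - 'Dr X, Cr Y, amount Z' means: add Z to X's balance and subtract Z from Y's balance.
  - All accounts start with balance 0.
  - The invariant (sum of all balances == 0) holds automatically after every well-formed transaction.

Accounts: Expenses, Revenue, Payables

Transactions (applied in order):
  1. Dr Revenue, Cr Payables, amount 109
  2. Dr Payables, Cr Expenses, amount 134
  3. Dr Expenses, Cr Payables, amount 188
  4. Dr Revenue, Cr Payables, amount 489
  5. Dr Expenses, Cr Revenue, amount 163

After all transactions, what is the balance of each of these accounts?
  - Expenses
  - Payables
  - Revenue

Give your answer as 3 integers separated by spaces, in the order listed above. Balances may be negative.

Answer: 217 -652 435

Derivation:
After txn 1 (Dr Revenue, Cr Payables, amount 109): Payables=-109 Revenue=109
After txn 2 (Dr Payables, Cr Expenses, amount 134): Expenses=-134 Payables=25 Revenue=109
After txn 3 (Dr Expenses, Cr Payables, amount 188): Expenses=54 Payables=-163 Revenue=109
After txn 4 (Dr Revenue, Cr Payables, amount 489): Expenses=54 Payables=-652 Revenue=598
After txn 5 (Dr Expenses, Cr Revenue, amount 163): Expenses=217 Payables=-652 Revenue=435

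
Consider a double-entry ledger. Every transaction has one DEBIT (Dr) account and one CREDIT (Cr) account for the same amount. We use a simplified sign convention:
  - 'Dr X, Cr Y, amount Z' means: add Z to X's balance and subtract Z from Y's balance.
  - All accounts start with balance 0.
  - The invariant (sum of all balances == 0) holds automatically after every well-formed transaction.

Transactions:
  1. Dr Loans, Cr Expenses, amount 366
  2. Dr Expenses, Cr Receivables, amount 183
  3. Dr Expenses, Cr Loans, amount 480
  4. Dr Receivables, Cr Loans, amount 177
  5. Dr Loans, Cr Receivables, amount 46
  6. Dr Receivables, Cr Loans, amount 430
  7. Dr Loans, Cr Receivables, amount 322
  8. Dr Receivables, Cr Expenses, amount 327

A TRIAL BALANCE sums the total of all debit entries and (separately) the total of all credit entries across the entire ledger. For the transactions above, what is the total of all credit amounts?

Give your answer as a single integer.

Txn 1: credit+=366
Txn 2: credit+=183
Txn 3: credit+=480
Txn 4: credit+=177
Txn 5: credit+=46
Txn 6: credit+=430
Txn 7: credit+=322
Txn 8: credit+=327
Total credits = 2331

Answer: 2331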